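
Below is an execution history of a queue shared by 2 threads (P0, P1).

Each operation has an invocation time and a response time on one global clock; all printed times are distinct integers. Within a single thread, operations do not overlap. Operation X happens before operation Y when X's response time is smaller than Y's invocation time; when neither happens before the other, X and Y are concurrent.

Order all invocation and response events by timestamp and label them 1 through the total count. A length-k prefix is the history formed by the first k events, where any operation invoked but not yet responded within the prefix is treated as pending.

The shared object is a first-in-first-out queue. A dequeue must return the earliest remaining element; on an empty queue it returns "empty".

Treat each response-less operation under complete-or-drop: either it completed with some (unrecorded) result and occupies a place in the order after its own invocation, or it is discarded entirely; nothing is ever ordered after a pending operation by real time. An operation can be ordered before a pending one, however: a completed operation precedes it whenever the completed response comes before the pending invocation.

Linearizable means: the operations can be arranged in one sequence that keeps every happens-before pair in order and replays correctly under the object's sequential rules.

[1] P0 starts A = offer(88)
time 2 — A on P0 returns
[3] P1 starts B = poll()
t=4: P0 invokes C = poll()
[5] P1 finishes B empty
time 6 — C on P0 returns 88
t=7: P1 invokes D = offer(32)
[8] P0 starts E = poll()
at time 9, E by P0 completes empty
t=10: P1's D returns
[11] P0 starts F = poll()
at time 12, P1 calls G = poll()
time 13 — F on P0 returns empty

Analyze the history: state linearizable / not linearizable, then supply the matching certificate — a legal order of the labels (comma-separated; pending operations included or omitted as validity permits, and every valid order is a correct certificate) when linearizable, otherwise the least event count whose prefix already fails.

step 1: A offer(88) — queue <88>
step 2: C poll() → 88 — queue <>
step 3: B poll() → empty — queue <>
step 4: E poll() → empty — queue <>
step 5: D offer(32) — queue <32>
step 6: G poll() (pending, included) — queue <>
step 7: F poll() → empty — queue <>

linearizable — witness: A, C, B, E, D, G, F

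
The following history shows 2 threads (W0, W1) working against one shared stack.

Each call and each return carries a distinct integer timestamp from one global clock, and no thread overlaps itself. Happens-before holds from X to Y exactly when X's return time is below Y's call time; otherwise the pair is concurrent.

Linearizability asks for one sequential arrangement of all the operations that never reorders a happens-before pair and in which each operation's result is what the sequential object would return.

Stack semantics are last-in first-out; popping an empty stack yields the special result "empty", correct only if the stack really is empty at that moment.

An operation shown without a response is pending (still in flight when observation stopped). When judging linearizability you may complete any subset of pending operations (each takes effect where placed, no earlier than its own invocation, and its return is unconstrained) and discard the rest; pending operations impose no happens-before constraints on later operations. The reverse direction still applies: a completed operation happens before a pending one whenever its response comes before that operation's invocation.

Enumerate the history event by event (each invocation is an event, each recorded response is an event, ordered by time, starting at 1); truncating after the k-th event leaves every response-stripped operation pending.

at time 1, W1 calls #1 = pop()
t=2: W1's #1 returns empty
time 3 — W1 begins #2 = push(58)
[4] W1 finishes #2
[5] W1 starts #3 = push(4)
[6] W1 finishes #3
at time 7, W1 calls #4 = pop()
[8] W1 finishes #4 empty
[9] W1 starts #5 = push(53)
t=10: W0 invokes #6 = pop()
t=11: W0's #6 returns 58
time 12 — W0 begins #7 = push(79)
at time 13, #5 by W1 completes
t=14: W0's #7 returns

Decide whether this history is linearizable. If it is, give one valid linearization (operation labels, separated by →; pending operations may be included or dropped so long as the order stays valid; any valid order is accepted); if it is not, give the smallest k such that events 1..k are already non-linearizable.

prefix check: 1..7 passes, 1..8 fails once #4's time-8 response joins
the completed operations (4 total) allow one real-time order; the stack replay rejects it
e.g. #1, #2, #3, #4: illegal at step 4, since #4 pop() → empty cannot apply there

not linearizable — minimal violating prefix: 8 events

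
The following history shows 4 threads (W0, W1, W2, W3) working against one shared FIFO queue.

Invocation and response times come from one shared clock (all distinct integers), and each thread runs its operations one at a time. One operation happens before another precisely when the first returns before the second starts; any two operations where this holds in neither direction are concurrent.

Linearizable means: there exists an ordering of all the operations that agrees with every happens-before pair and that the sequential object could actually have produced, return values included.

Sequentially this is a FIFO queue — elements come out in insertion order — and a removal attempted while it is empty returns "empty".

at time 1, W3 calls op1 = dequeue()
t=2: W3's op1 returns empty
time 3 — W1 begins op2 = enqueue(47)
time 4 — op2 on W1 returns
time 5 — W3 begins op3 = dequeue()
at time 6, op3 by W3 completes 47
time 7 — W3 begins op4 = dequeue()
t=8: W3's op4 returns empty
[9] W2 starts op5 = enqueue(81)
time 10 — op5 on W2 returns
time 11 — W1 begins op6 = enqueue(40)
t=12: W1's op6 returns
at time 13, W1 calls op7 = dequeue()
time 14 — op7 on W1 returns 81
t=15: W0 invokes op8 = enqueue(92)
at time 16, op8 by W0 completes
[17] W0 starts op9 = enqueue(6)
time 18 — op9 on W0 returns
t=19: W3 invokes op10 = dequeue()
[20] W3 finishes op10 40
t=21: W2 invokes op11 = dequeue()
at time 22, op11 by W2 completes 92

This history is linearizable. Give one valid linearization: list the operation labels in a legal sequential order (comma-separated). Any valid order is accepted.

op1, op2, op3, op4, op5, op6, op7, op8, op9, op10, op11

after step 1 (op1 dequeue() → empty): queue <>
after step 2 (op2 enqueue(47)): queue <47>
after step 3 (op3 dequeue() → 47): queue <>
after step 4 (op4 dequeue() → empty): queue <>
after step 5 (op5 enqueue(81)): queue <81>
after step 6 (op6 enqueue(40)): queue <81,40>
after step 7 (op7 dequeue() → 81): queue <40>
after step 8 (op8 enqueue(92)): queue <40,92>
after step 9 (op9 enqueue(6)): queue <40,92,6>
after step 10 (op10 dequeue() → 40): queue <92,6>
after step 11 (op11 dequeue() → 92): queue <6>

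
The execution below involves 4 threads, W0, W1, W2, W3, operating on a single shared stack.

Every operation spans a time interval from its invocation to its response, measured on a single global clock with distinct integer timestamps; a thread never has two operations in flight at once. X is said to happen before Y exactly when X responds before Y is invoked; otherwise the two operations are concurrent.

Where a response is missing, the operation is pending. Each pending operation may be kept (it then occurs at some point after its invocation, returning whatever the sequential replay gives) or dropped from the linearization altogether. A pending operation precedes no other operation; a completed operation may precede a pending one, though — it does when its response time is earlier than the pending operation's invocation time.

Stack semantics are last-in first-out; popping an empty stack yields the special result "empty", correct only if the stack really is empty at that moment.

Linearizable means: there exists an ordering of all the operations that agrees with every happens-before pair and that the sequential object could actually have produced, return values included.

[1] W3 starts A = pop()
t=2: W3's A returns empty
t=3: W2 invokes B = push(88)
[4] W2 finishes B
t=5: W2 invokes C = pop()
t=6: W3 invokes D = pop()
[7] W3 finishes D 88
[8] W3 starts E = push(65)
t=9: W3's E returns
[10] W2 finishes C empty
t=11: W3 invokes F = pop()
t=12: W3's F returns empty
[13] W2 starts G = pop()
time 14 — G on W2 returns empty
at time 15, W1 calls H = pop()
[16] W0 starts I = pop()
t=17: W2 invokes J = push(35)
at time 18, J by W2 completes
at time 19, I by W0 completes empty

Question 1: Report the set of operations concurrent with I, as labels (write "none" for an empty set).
H, J

overlap test against I [16,19]: concurrent iff the interval meets 16..19
A [1,2]: before
B [3,4]: before
C [5,10]: before
D [6,7]: before
E [8,9]: before
F [11,12]: before
G [13,14]: before
H [15,…): concurrent
J [17,18]: concurrent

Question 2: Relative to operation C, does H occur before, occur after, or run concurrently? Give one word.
after

H spans [15,…), C spans [5,10]
resp(C)=10 < inv(H)=15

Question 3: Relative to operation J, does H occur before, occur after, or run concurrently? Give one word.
concurrent

H spans [15,…), J spans [17,18]
the intervals overlap in both directions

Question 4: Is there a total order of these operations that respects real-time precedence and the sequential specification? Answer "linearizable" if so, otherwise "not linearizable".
not linearizable

already the first 12 events (up to F's response at time 12) admit no linearization; the first 11 still do
6 completed operations, 3 real-time-consistent orders — every stack replay fails
take A, B, C, D, E, F: step 3 already fails, because C pop() → empty cannot occur there
take A, B, D, C, E, F: step 6 already fails, because F pop() → empty cannot occur there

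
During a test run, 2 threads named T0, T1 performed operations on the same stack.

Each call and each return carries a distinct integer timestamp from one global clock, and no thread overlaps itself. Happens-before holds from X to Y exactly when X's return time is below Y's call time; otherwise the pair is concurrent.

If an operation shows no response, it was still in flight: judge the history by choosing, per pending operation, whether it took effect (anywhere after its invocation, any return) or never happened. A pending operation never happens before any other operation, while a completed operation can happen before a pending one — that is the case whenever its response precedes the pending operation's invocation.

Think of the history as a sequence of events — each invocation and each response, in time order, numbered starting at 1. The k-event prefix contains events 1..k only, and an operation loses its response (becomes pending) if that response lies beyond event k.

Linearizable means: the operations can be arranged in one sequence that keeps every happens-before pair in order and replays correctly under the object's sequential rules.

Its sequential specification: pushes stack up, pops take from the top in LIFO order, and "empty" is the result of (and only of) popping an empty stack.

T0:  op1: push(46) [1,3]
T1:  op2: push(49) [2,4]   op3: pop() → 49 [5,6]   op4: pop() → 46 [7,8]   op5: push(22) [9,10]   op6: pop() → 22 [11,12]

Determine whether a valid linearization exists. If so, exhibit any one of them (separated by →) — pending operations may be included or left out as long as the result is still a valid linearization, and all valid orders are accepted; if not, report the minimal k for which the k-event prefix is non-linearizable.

linearizable — witness: op1 → op2 → op3 → op4 → op5 → op6

1. op1 push(46), leaving stack <46>
2. op2 push(49), leaving stack <46,49>
3. op3 pop() → 49, leaving stack <46>
4. op4 pop() → 46, leaving stack <>
5. op5 push(22), leaving stack <22>
6. op6 pop() → 22, leaving stack <>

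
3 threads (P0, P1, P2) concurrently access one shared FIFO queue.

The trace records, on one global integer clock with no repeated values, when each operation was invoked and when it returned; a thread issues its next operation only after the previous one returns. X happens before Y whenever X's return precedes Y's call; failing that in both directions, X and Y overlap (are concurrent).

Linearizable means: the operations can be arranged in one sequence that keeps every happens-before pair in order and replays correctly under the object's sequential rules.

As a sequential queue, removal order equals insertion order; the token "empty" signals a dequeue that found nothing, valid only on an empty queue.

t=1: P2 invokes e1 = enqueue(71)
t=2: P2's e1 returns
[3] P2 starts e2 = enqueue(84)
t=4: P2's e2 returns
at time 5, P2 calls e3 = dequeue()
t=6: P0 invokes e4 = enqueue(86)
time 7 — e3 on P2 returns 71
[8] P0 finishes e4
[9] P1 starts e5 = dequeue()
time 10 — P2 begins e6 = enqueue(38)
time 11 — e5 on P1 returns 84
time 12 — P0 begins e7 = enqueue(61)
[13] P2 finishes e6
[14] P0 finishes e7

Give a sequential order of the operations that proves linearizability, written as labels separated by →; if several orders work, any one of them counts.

e1 → e2 → e3 → e4 → e5 → e6 → e7

1. e1 enqueue(71), leaving queue <71>
2. e2 enqueue(84), leaving queue <71,84>
3. e3 dequeue() → 71, leaving queue <84>
4. e4 enqueue(86), leaving queue <84,86>
5. e5 dequeue() → 84, leaving queue <86>
6. e6 enqueue(38), leaving queue <86,38>
7. e7 enqueue(61), leaving queue <86,38,61>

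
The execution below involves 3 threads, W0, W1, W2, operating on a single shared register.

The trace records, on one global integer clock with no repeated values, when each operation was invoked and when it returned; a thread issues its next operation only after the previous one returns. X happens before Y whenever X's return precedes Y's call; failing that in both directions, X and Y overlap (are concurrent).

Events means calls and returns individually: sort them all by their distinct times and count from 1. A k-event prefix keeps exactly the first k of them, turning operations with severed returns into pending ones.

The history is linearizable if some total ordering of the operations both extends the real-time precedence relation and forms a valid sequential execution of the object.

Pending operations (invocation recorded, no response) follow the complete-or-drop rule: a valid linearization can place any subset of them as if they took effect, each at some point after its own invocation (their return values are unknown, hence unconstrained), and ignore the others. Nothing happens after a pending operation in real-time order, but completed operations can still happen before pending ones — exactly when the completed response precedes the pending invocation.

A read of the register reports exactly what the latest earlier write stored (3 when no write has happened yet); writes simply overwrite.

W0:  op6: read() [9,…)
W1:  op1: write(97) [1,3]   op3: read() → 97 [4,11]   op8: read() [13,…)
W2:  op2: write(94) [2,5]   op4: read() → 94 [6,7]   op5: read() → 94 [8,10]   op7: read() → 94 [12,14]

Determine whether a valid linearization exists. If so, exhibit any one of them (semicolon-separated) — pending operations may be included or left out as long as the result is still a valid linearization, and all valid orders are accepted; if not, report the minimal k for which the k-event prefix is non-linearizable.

1. op1 write(97), leaving value 97
2. op3 read() → 97, leaving value 97
3. op2 write(94), leaving value 94
4. op4 read() → 94, leaving value 94
5. op5 read() → 94, leaving value 94
6. op6 read() (pending, included), leaving value 94
7. op7 read() → 94, leaving value 94

linearizable — witness: op1; op3; op2; op4; op5; op6; op7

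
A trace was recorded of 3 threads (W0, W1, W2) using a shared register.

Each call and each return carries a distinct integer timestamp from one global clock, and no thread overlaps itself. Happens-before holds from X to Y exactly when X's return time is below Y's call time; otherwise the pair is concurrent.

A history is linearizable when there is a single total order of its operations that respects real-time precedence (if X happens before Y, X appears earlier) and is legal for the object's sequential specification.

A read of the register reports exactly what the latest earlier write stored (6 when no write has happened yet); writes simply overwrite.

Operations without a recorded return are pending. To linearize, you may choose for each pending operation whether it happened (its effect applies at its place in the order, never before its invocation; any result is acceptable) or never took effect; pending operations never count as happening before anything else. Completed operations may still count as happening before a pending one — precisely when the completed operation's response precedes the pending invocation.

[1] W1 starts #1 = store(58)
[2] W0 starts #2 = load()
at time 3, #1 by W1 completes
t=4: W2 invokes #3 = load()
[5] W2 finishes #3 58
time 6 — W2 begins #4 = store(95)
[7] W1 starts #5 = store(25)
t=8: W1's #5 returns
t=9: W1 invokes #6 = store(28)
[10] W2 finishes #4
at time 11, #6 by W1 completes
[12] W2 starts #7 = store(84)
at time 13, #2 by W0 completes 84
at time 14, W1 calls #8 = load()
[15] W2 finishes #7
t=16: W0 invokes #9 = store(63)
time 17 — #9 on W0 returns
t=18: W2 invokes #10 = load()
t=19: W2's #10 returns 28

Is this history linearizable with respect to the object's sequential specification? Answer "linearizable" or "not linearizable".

not linearizable

prefix check: 1..18 passes, 1..19 fails once #10's time-19 response joins
the 9 completed operations admit 21 real-time orders; each fails the register replay
include/drop combinations of the 1 pending operation (#8) were all tried; none helps
take #1, #2, #3, #4, #5, #6, #7, #9, #10 (pending dropped): step 2 already fails, because #2 load() → 84 cannot occur there
take #1, #2, #3, #5, #4, #6, #7, #9, #10 (pending dropped): step 2 already fails, because #2 load() → 84 cannot occur there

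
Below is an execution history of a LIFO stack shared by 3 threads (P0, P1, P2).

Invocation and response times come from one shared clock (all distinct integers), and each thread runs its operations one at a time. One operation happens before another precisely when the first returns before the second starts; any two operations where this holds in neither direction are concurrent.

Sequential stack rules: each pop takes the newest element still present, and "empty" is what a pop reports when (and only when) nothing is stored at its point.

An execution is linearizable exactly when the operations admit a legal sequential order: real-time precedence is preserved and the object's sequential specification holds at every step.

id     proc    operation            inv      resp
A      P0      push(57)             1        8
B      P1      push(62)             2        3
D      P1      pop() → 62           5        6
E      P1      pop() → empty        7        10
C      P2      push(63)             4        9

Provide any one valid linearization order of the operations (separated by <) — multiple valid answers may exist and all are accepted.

B < D < E < A < C

1. B push(62), leaving stack <62>
2. D pop() → 62, leaving stack <>
3. E pop() → empty, leaving stack <>
4. A push(57), leaving stack <57>
5. C push(63), leaving stack <57,63>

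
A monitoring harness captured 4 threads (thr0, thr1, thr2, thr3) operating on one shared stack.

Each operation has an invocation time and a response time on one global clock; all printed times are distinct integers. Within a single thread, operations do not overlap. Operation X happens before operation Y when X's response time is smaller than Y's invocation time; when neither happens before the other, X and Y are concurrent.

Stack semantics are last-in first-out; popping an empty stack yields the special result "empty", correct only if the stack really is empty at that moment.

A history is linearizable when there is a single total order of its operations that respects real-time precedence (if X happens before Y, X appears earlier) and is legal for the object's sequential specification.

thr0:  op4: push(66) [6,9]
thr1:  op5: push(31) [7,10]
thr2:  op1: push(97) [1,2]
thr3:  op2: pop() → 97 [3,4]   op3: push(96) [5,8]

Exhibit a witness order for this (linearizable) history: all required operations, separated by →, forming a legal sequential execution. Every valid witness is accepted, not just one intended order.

op1 → op2 → op3 → op4 → op5

step 1: op1 push(97) — stack <97>
step 2: op2 pop() → 97 — stack <>
step 3: op3 push(96) — stack <96>
step 4: op4 push(66) — stack <96,66>
step 5: op5 push(31) — stack <96,66,31>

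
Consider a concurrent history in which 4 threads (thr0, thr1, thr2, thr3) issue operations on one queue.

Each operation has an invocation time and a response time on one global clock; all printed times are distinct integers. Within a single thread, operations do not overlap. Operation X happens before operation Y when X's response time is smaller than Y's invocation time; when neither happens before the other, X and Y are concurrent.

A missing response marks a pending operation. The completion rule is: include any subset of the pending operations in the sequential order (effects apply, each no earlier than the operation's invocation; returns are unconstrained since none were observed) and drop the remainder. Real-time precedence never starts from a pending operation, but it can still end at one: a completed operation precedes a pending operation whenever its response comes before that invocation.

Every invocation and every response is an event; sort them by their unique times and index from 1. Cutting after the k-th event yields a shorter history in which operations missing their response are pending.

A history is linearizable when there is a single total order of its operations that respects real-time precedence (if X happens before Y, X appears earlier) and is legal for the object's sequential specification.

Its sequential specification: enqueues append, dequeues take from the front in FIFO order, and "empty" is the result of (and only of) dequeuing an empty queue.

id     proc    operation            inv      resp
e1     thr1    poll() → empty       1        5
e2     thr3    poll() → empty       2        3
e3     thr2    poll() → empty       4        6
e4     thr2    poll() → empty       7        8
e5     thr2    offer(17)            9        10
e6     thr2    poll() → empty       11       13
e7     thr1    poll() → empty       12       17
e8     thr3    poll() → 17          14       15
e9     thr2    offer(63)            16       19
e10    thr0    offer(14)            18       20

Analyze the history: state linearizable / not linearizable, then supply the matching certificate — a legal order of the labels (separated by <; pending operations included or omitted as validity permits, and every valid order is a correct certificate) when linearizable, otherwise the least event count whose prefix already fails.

the violation lands at event 15, e8's response at time 15: events 1..14 linearize, events 1..15 do not
every one of the 3 real-time-consistent orders over 7 completed queue ops fails the sequential spec
no completion choice of the 1 pending operation (e7) rescues it — every subset was tried
for example e1, e2, e3, e4, e5, e6, e8 (pending dropped) fails at step 6: e6 poll() → empty is not legal there
for example e2, e1, e3, e4, e5, e6, e8 (pending dropped) fails at step 6: e6 poll() → empty is not legal there

not linearizable — minimal violating prefix: 15 events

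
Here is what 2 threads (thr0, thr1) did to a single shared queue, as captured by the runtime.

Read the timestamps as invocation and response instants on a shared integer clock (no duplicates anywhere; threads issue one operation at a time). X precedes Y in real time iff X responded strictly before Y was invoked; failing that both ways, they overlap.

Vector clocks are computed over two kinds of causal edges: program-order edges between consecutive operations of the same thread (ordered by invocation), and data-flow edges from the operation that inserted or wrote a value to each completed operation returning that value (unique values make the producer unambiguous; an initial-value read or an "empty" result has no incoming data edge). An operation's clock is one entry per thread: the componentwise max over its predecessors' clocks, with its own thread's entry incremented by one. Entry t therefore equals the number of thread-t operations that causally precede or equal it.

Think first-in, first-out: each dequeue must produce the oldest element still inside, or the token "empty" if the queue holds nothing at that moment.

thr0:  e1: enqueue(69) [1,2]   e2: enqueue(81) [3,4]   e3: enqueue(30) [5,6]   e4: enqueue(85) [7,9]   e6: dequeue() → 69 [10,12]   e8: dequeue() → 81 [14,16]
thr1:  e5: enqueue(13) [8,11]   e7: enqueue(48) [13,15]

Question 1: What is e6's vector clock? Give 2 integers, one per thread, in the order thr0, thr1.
e5, invoked 8, has no incoming edges; only thr1's bump applies → (0, 1)
e1, invoked 1, has no incoming edges; only thr0's bump applies → (1, 0)
e7 (invocation 13): componentwise max over VC(e5)=(0, 1), +1 at thr1, giving (0, 2)
e2 (invocation 3): componentwise max over VC(e1)=(1, 0), +1 at thr0, giving (2, 0)
e3 (invocation 5): componentwise max over VC(e2)=(2, 0), +1 at thr0, giving (3, 0)
e4 (invocation 7): componentwise max over VC(e3)=(3, 0), +1 at thr0, giving (4, 0)
e6 (invocation 10): componentwise max over VC(e1)=(1, 0), VC(e4)=(4, 0), +1 at thr0, giving (5, 0)
e8 (invocation 14): componentwise max over VC(e2)=(2, 0), VC(e6)=(5, 0), +1 at thr0, giving (6, 0)
target: VC(e6) = (5, 0)

(5, 0)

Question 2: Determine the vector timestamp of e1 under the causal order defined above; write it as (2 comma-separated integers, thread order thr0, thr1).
root op e5, invoked 8: fresh clock plus thr1's own tick → (0, 1)
root op e1, invoked 1: fresh clock plus thr0's own tick → (1, 0)
merge at e7 (invoked 13): VC(e5)=(0, 1), own-thread bump on thr1 → (0, 2)
merge at e2 (invoked 3): VC(e1)=(1, 0), own-thread bump on thr0 → (2, 0)
merge at e3 (invoked 5): VC(e2)=(2, 0), own-thread bump on thr0 → (3, 0)
merge at e4 (invoked 7): VC(e3)=(3, 0), own-thread bump on thr0 → (4, 0)
merge at e6 (invoked 10): VC(e1)=(1, 0), VC(e4)=(4, 0), own-thread bump on thr0 → (5, 0)
merge at e8 (invoked 14): VC(e2)=(2, 0), VC(e6)=(5, 0), own-thread bump on thr0 → (6, 0)
target: VC(e1) = (1, 0)

(1, 0)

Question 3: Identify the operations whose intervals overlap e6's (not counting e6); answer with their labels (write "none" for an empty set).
e6 spans [10,12]; an op avoiding the whole window 10..12 is ordered, any other is concurrent
e1 [1,2]: before
e2 [3,4]: before
e3 [5,6]: before
e4 [7,9]: before
e5 [8,11]: concurrent
e7 [13,15]: after
e8 [14,16]: after

e5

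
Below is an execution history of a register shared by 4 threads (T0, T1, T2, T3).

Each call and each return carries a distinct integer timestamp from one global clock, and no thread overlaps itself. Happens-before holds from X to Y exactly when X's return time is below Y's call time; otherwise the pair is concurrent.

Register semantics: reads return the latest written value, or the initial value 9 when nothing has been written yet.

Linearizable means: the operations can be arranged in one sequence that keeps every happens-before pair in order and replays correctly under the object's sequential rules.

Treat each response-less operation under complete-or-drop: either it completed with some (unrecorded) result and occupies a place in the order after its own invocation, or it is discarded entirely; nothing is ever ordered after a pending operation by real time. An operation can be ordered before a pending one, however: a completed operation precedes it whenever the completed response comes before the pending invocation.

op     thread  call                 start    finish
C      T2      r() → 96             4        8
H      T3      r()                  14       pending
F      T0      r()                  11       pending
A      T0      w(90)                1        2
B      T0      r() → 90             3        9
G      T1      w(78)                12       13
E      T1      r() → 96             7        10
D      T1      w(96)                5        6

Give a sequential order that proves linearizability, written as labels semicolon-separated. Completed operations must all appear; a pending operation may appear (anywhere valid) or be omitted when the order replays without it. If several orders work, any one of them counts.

A; B; D; C; E; F; G

after step 1 (A w(90)): value 90
after step 2 (B r() → 90): value 90
after step 3 (D w(96)): value 96
after step 4 (C r() → 96): value 96
after step 5 (E r() → 96): value 96
after step 6 (F r() (pending, included)): value 96
after step 7 (G w(78)): value 78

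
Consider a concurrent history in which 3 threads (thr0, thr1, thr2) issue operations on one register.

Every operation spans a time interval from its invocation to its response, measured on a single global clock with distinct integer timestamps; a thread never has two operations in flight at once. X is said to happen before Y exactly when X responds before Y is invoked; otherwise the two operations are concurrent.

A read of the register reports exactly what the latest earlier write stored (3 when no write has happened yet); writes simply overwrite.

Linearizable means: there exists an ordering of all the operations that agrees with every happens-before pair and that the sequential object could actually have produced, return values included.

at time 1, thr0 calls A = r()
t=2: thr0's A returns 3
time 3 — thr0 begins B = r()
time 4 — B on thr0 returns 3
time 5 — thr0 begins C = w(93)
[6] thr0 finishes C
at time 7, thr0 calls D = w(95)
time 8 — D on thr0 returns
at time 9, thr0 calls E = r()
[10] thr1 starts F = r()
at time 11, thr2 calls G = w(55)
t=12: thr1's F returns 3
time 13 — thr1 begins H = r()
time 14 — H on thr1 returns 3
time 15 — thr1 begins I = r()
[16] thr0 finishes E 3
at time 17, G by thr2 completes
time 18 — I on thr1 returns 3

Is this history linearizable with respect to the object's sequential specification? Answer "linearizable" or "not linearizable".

the violation lands at event 12, F's response at time 12: events 1..11 linearize, events 1..12 do not
exactly one order of the 5 completed ops respects real time; the register replay fails
include/drop combinations of the 2 pending operations (E, G) were all tried; none helps
take A, B, C, D, F (pending dropped): step 5 already fails, because F r() → 3 cannot occur there

not linearizable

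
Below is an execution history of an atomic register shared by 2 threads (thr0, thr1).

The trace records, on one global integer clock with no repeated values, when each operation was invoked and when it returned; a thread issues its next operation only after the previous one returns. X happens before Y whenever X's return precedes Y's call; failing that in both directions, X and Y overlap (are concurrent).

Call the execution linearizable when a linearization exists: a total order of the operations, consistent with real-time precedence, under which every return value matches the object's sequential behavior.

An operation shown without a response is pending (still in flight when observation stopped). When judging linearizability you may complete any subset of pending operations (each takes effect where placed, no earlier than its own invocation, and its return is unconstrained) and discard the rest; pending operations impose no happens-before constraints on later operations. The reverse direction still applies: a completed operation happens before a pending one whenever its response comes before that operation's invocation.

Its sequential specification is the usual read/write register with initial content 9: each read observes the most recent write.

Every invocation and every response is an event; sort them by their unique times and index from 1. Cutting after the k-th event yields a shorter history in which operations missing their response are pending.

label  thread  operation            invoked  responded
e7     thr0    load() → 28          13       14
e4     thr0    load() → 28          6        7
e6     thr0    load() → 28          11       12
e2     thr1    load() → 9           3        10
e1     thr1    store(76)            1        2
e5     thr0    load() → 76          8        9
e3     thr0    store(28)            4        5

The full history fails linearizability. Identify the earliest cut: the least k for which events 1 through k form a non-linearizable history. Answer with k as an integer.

a valid linearization of events 1..8 exists, for instance e1, e2, e3, e4:
after step 1 (e1 store(76)): value 76
after step 2 (e2 load() (pending, included)): value 76
after step 3 (e3 store(28)): value 28
after step 4 (e4 load() → 28): value 28
event 9 — e5's response, time 9 — after it, nothing linearizes
completion choices over the 1 pending operation (e2) were checked; none helps
for example e1, e3, e4, e5 (pending dropped) fails at step 4: e5 load() → 76 is not legal there

9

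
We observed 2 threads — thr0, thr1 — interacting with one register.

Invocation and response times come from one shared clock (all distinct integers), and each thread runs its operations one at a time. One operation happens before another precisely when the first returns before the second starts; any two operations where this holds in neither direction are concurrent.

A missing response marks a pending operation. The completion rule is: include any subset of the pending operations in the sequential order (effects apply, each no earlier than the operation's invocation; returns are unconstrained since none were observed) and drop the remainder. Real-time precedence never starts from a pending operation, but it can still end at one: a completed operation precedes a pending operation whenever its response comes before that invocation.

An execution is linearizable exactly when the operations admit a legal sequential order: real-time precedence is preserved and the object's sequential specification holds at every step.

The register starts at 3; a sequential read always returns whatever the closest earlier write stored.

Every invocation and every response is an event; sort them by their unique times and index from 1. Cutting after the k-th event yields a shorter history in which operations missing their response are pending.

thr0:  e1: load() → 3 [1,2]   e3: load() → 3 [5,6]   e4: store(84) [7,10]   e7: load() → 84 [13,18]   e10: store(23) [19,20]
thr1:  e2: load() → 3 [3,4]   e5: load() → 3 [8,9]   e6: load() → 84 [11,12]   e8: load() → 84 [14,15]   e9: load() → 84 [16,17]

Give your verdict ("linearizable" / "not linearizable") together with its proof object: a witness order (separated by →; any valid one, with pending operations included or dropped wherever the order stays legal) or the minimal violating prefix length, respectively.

1. e1 load() → 3, leaving value 3
2. e2 load() → 3, leaving value 3
3. e3 load() → 3, leaving value 3
4. e5 load() → 3, leaving value 3
5. e4 store(84), leaving value 84
6. e6 load() → 84, leaving value 84
7. e7 load() → 84, leaving value 84
8. e8 load() → 84, leaving value 84
9. e9 load() → 84, leaving value 84
10. e10 store(23), leaving value 23

linearizable — witness: e1 → e2 → e3 → e5 → e4 → e6 → e7 → e8 → e9 → e10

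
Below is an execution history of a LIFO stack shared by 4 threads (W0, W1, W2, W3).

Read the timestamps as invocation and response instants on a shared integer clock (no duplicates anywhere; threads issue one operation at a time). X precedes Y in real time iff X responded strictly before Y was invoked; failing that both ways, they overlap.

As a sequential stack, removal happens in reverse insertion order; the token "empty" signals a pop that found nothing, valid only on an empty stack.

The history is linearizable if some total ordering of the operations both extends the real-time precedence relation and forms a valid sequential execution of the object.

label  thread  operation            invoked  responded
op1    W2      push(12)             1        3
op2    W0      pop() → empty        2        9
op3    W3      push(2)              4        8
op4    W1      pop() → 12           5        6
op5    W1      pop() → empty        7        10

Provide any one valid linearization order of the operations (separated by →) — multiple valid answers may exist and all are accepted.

op1 → op4 → op2 → op5 → op3

after step 1 (op1 push(12)): stack <12>
after step 2 (op4 pop() → 12): stack <>
after step 3 (op2 pop() → empty): stack <>
after step 4 (op5 pop() → empty): stack <>
after step 5 (op3 push(2)): stack <2>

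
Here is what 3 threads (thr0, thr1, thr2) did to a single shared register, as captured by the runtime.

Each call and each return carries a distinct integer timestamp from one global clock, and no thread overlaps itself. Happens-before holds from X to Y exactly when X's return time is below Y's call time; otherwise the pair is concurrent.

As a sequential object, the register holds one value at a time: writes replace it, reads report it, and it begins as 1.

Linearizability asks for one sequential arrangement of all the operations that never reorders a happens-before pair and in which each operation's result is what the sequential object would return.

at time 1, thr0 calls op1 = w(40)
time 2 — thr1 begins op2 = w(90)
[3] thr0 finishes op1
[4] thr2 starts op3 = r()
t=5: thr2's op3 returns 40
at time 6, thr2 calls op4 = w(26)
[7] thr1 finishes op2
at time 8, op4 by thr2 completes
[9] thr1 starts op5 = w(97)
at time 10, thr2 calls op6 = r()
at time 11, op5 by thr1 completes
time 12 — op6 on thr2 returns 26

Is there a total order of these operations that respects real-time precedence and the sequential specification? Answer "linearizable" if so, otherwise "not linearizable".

linearizable

witness order: op1, op3, op2, op4, op6, op5
step 1: op1 w(40) — value 40
step 2: op3 r() → 40 — value 40
step 3: op2 w(90) — value 90
step 4: op4 w(26) — value 26
step 5: op6 r() → 26 — value 26
step 6: op5 w(97) — value 97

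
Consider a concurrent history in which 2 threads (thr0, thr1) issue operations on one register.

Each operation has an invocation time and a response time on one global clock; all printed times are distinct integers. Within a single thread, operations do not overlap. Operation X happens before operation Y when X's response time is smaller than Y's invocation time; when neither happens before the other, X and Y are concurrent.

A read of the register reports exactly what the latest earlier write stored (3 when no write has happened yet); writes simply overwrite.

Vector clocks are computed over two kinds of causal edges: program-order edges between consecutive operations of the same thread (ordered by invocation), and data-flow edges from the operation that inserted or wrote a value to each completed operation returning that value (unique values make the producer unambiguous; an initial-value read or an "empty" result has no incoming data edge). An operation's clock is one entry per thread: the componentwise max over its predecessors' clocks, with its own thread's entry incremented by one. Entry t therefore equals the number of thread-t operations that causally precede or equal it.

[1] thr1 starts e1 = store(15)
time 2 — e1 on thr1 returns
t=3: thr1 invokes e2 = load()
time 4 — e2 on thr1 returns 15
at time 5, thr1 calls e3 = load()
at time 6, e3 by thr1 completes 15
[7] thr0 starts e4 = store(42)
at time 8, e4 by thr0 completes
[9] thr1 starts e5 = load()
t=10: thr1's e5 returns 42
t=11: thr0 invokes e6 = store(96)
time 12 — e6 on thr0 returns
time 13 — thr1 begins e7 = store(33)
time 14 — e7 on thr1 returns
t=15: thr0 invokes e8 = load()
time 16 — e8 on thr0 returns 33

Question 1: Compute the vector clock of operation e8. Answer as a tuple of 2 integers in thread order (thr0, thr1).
Answer: (3, 5)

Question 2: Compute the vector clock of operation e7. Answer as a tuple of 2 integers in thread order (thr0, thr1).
Answer: (1, 5)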